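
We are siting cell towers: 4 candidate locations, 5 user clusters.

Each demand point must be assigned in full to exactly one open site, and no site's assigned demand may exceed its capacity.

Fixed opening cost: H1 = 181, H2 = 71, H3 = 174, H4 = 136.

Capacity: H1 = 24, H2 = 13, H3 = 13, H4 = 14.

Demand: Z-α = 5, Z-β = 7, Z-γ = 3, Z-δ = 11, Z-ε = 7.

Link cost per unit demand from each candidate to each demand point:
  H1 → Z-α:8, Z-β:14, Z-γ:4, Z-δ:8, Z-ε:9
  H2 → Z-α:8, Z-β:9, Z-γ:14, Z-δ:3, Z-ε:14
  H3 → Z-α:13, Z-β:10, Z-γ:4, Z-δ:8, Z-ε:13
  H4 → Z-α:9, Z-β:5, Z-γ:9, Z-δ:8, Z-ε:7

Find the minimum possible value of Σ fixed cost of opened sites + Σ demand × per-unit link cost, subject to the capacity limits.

498

Open {H1, H2}; cheapest assignment that respects the capacities:
  H1 (cap 24, load 22): Z-α, Z-β, Z-γ, Z-ε — cost 5×8 + 7×14 + 3×4 + 7×9 = 213
  H2 (cap 13, load 11): Z-δ — cost 11×3 = 33
  Shipping 246, fixed 252 → total 498.
  Any other capacity-feasible assignment to {H1, H2} ships for at least 246.
Compare {H1, H4}: its best feasible assignment gives total 541.
Compare {H1, H2, H4}: its best feasible assignment gives total 557.
Every other set of open sites that can feasibly serve all demand totals ≥ 541 even under its best assignment. Minimum: 498.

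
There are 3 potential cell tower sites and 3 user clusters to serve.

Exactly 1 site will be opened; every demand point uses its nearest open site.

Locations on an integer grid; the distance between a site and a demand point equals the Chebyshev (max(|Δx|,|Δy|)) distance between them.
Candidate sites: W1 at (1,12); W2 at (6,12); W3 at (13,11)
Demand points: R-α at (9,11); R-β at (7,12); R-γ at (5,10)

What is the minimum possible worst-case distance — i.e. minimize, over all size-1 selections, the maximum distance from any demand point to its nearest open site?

Open {W2}.
  Farthest demand point is R-α at distance 3 (to W2); all others are ≤ 3.
With {W1} the worst case is 8.
With {W3} the worst case is 8.
No size-1 selection achieves below 3.

3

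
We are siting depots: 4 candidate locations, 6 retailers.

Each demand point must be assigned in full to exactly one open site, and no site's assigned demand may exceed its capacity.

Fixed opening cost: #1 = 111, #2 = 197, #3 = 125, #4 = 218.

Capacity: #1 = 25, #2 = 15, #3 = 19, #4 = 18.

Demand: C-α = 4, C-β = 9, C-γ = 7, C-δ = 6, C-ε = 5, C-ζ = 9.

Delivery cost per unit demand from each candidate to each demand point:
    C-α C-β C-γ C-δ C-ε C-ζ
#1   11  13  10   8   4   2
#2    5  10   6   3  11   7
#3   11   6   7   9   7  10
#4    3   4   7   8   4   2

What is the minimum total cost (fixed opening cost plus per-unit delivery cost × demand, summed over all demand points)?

Open {#1, #3}; cheapest assignment that respects the capacities:
  #1 (cap 25, load 24): C-α, C-δ, C-ε, C-ζ — cost 4×11 + 6×8 + 5×4 + 9×2 = 130
  #3 (cap 19, load 16): C-β, C-γ — cost 9×6 + 7×7 = 103
  Shipping 233, fixed 236 → total 469.
  Any other capacity-feasible assignment to {#1, #3} ships for at least 233.
Compare {#1, #4}: its best feasible assignment gives total 533.
Compare {#1, #2}: its best feasible assignment gives total 568.
Every other set of open sites that can feasibly serve all demand totals ≥ 533 even under its best assignment. Minimum: 469.

469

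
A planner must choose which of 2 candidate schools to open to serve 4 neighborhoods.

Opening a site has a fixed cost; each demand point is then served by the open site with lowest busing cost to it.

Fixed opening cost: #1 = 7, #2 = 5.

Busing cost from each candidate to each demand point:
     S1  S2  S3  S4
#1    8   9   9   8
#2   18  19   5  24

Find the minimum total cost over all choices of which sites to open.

41

Open {#1}: assign each demand point to its cheapest open site.
  S1→#1 8, S2→#1 9, S3→#1 9, S4→#1 8
  busing cost 34, fixed 7 → total 41.
Compare {#1, #2}: busing cost 30 + fixed 12 = 42.
Compare {#2}: busing cost 66 + fixed 5 = 71.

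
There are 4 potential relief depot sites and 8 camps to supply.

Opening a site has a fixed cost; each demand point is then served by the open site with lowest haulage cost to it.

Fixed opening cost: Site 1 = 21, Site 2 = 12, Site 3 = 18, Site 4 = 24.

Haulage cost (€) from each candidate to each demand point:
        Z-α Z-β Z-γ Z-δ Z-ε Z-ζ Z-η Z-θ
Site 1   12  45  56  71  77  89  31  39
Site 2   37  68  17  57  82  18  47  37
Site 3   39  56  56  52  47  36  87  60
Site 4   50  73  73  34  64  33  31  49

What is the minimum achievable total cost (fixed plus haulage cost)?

Open {Site 1, Site 2, Site 3}: assign each demand point to its cheapest open site.
  Z-α→Site 1 12, Z-β→Site 1 45, Z-γ→Site 2 17, Z-δ→Site 3 52, Z-ε→Site 3 47, Z-ζ→Site 2 18, Z-η→Site 1 31, Z-θ→Site 2 37
  haulage cost 259, fixed 51 → total 310.
Compare {Site 1, Site 2, Site 4}: haulage cost 258 + fixed 57 = 315.
Compare {Site 1, Site 2, Site 3, Site 4}: haulage cost 241 + fixed 75 = 316.
Compare {Site 1, Site 2}: haulage cost 294 + fixed 33 = 327.
All other subsets cost ≥ 315. Minimum total cost: 310.

310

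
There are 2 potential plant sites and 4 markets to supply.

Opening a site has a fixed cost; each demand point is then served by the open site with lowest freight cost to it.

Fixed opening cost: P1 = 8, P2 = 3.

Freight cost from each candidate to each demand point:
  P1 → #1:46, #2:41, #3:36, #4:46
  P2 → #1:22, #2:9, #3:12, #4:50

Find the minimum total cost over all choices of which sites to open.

96

Open {P2}: assign each demand point to its cheapest open site.
  #1→P2 22, #2→P2 9, #3→P2 12, #4→P2 50
  freight cost 93, fixed 3 → total 96.
Compare {P1, P2}: freight cost 89 + fixed 11 = 100.
Compare {P1}: freight cost 169 + fixed 8 = 177.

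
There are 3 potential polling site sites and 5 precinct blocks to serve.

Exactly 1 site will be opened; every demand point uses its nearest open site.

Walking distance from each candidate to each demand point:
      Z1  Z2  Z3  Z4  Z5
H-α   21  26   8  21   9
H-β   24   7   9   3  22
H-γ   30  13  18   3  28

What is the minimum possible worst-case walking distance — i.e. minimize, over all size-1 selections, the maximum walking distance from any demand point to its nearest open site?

24

Open {H-β}.
  Farthest demand point is Z1 at walking distance 24 (to H-β); all others are ≤ 24.
With {H-α} the worst case is 26.
With {H-γ} the worst case is 30.
No size-1 selection achieves below 24.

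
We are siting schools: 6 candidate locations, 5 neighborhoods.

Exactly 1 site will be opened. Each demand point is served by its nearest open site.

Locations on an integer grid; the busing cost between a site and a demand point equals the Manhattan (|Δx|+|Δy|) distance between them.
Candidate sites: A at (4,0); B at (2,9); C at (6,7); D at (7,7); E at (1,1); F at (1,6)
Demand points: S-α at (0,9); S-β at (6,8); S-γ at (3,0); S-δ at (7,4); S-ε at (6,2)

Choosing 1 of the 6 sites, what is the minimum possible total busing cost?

Open {C}.
  S-α→C 8, S-β→C 1, S-γ→C 10, S-δ→C 4, S-ε→C 5  ⇒ total 28.
Compare {D}: total 31.
Compare {A}: total 35.
No size-1 selection does better; minimum is 28.

28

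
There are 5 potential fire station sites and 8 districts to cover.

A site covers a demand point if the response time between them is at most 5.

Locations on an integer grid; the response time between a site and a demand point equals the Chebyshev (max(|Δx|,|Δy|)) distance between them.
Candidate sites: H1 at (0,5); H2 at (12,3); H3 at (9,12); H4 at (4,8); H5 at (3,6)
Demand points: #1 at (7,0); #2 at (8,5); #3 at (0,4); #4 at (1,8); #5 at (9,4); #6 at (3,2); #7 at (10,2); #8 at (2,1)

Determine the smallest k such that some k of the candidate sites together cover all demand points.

2

Coverage sets (demand points within 5 of each site):
  H1: {#3, #4, #6, #8}
  H2: {#1, #2, #5, #7}
  H3: {}
  H4: {#2, #3, #4, #5}
  H5: {#2, #3, #4, #6, #8}
No single site covers all 8 demand points.
But {H1, H2} covers everything, so the minimum is 2.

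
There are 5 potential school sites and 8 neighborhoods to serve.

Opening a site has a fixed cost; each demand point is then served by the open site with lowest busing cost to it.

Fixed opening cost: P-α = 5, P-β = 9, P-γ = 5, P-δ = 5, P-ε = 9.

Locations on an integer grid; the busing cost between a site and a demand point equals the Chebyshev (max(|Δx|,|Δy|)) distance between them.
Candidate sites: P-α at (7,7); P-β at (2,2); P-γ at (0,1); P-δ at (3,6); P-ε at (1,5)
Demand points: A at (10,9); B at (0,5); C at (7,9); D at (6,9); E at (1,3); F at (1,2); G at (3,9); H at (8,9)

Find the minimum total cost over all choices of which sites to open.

Open {P-α, P-γ}: assign each demand point to its cheapest open site.
  A→P-α 3, B→P-γ 4, C→P-α 2, D→P-α 2, E→P-γ 2, F→P-γ 1, G→P-α 4, H→P-α 2
  busing cost 20, fixed 10 → total 30.
Compare {P-α, P-β}: busing cost 18 + fixed 14 = 32.
Compare {P-α, P-δ}: busing cost 22 + fixed 10 = 32.
Compare {P-α, P-ε}: busing cost 19 + fixed 14 = 33.
All other subsets cost ≥ 32. Minimum total cost: 30.

30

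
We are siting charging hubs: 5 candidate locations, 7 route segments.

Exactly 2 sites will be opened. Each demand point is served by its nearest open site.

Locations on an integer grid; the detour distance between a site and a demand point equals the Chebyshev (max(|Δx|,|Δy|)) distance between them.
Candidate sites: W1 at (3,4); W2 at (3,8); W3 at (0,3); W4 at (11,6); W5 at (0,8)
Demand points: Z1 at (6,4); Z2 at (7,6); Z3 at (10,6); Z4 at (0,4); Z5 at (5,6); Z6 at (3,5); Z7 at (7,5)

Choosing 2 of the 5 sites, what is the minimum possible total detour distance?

18

Open {W1, W4}.
  Z1→W1 3, Z2→W1 4, Z3→W4 1, Z4→W1 3, Z5→W1 2, Z6→W1 1, Z7→W1 4  ⇒ total 18.
Compare {W1, W3}: total 22.
Compare {W2, W4}: total 22.
No size-2 selection does better; minimum is 18.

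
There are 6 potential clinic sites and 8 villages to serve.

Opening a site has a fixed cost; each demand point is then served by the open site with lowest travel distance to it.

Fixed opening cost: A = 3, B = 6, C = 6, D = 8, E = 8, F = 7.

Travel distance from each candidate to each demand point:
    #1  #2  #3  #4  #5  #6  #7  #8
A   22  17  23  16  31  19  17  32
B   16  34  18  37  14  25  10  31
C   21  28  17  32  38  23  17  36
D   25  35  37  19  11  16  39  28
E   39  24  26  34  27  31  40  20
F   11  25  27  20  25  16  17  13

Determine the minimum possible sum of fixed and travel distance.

Open {A, B, F}: assign each demand point to its cheapest open site.
  #1→F 11, #2→A 17, #3→B 18, #4→A 16, #5→B 14, #6→F 16, #7→B 10, #8→F 13
  travel distance 115, fixed 16 → total 131.
Compare {A, B, C, F}: travel distance 114 + fixed 22 = 136.
Compare {A, B, D, F}: travel distance 112 + fixed 24 = 136.
Compare {A, B, E, F}: travel distance 115 + fixed 24 = 139.
All other subsets cost ≥ 136. Minimum total cost: 131.

131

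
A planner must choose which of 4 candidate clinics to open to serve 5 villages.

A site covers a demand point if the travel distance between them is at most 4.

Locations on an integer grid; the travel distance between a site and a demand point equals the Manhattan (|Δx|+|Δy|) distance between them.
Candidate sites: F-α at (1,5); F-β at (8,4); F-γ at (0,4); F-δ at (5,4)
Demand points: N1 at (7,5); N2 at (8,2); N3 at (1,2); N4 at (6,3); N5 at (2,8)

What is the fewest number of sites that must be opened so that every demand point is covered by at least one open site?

2

Coverage sets (demand points within 4 of each site):
  F-α: {N3, N5}
  F-β: {N1, N2, N4}
  F-γ: {N3}
  F-δ: {N1, N4}
No single site covers all 5 demand points.
But {F-α, F-β} covers everything, so the minimum is 2.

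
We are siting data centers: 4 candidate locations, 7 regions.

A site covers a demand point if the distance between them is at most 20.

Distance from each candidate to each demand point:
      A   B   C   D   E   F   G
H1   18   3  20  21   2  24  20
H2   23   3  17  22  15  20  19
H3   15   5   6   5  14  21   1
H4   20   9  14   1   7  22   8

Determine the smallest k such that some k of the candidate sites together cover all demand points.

Coverage sets (demand points within 20 of each site):
  H1: {A, B, C, E, G}
  H2: {B, C, E, F, G}
  H3: {A, B, C, D, E, G}
  H4: {A, B, C, D, E, G}
No single site covers all 7 demand points.
But {H2, H3} covers everything, so the minimum is 2.

2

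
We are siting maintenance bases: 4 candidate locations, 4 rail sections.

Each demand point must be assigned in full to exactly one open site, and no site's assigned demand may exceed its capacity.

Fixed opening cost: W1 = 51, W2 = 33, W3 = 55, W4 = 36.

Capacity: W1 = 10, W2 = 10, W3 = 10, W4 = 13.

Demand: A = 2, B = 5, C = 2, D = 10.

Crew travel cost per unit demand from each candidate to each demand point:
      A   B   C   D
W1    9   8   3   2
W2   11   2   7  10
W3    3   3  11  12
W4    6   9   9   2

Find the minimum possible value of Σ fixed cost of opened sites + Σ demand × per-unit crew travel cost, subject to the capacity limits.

Open {W2, W4}; cheapest assignment that respects the capacities:
  W2 (cap 10, load 7): B, C — cost 5×2 + 2×7 = 24
  W4 (cap 13, load 12): A, D — cost 2×6 + 10×2 = 32
  Shipping 56, fixed 69 → total 125.
  Any other capacity-feasible assignment to {W2, W4} ships for at least 56.
Compare {W1, W2}: its best feasible assignment gives total 150.
Compare {W3, W4}: its best feasible assignment gives total 150.
Every other set of open sites that can feasibly serve all demand totals ≥ 150 even under its best assignment. Minimum: 125.

125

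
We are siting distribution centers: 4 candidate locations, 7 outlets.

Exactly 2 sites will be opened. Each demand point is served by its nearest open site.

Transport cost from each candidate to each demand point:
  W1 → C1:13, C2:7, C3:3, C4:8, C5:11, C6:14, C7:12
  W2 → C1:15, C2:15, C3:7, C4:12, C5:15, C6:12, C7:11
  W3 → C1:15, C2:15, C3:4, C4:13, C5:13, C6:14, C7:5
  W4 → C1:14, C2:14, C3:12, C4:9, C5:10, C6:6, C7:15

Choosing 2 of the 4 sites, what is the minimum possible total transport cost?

59

Open {W1, W4}.
  C1→W1 13, C2→W1 7, C3→W1 3, C4→W1 8, C5→W4 10, C6→W4 6, C7→W1 12  ⇒ total 59.
Compare {W1, W3}: total 61.
Compare {W3, W4}: total 62.
No size-2 selection does better; minimum is 59.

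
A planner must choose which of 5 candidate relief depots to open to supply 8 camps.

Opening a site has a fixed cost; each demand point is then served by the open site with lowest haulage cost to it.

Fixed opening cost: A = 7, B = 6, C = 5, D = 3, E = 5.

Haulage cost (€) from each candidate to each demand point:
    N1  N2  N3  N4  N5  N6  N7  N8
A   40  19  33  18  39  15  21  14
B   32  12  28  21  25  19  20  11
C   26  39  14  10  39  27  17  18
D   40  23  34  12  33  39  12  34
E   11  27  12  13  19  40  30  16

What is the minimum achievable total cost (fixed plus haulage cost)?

122

Open {B, D, E}: assign each demand point to its cheapest open site.
  N1→E 11, N2→B 12, N3→E 12, N4→D 12, N5→E 19, N6→B 19, N7→D 12, N8→B 11
  haulage cost 108, fixed 14 → total 122.
Compare {A, B, D, E}: haulage cost 104 + fixed 21 = 125.
Compare {B, C, D, E}: haulage cost 106 + fixed 19 = 125.
Compare {B, C, E}: haulage cost 111 + fixed 16 = 127.
All other subsets cost ≥ 125. Minimum total cost: 122.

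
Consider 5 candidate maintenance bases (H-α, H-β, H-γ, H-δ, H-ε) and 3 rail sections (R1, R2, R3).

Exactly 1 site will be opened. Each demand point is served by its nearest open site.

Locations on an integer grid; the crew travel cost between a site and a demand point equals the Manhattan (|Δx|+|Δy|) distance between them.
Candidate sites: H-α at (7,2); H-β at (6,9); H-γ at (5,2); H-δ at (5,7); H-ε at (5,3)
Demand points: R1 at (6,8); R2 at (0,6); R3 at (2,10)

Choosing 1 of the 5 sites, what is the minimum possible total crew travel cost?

Open {H-δ}.
  R1→H-δ 2, R2→H-δ 6, R3→H-δ 6  ⇒ total 14.
Compare {H-β}: total 15.
Compare {H-ε}: total 24.
No size-1 selection does better; minimum is 14.

14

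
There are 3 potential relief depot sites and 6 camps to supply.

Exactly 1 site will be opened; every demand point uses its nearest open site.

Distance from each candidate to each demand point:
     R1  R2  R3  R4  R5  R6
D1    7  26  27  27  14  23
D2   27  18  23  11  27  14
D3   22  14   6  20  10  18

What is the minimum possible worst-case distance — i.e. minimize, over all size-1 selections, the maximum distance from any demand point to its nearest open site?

22

Open {D3}.
  Farthest demand point is R1 at distance 22 (to D3); all others are ≤ 22.
With {D1} the worst case is 27.
With {D2} the worst case is 27.
No size-1 selection achieves below 22.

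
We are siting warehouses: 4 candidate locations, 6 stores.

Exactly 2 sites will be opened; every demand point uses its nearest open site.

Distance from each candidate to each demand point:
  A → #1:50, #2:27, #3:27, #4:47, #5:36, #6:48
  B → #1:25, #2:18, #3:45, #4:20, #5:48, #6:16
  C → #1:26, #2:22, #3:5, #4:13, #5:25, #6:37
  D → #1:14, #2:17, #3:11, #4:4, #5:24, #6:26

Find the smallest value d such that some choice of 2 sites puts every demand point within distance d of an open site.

24

Open {B, D}.
  Farthest demand point is #5 at distance 24 (to D); all others are ≤ 24.
With {B, C} the worst case is 25.
With {A, D} the worst case is 26.
No size-2 selection achieves below 24.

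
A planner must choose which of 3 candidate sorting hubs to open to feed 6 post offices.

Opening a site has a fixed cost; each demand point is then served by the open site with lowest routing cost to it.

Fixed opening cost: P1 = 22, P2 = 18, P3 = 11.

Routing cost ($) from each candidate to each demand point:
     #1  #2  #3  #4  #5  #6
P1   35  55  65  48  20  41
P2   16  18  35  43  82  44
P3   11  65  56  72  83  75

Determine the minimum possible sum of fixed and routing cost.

213

Open {P1, P2}: assign each demand point to its cheapest open site.
  #1→P2 16, #2→P2 18, #3→P2 35, #4→P2 43, #5→P1 20, #6→P1 41
  routing cost 173, fixed 40 → total 213.
Compare {P1, P2, P3}: routing cost 168 + fixed 51 = 219.
Compare {P2}: routing cost 238 + fixed 18 = 256.
Compare {P2, P3}: routing cost 233 + fixed 29 = 262.
All other subsets cost ≥ 219. Minimum total cost: 213.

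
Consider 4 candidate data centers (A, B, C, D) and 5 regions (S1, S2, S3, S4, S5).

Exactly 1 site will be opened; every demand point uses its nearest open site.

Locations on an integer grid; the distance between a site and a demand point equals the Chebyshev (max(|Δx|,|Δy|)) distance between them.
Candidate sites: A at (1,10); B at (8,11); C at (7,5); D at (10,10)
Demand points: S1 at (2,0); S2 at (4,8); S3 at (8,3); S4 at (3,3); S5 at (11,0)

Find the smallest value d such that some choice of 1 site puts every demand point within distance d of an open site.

Open {C}.
  Farthest demand point is S1 at distance 5 (to C); all others are ≤ 5.
With {A} the worst case is 10.
With {D} the worst case is 10.
No size-1 selection achieves below 5.

5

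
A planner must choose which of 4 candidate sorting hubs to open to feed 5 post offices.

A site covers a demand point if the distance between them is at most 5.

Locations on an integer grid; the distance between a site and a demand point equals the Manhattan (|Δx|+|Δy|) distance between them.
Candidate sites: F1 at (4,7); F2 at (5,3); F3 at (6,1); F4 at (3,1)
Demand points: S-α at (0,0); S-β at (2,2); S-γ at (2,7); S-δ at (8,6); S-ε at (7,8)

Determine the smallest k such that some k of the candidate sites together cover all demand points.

Coverage sets (demand points within 5 of each site):
  F1: {S-γ, S-δ, S-ε}
  F2: {S-β}
  F3: {S-β}
  F4: {S-α, S-β}
No single site covers all 5 demand points.
But {F1, F4} covers everything, so the minimum is 2.

2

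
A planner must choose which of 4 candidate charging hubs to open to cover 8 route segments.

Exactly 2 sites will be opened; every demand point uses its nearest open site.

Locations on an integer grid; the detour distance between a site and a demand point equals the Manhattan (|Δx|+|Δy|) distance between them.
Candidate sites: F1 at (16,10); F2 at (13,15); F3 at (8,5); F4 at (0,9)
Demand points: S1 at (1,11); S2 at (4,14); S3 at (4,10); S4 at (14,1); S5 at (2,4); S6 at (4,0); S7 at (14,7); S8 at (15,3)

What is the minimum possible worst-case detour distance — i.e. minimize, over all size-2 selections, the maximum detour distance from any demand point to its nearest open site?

Open {F3, F4}.
  Farthest demand point is S4 at detour distance 10 (to F3); all others are ≤ 10.
With {F1, F3} the worst case is 13.
With {F1, F4} the worst case is 13.
No size-2 selection achieves below 10.

10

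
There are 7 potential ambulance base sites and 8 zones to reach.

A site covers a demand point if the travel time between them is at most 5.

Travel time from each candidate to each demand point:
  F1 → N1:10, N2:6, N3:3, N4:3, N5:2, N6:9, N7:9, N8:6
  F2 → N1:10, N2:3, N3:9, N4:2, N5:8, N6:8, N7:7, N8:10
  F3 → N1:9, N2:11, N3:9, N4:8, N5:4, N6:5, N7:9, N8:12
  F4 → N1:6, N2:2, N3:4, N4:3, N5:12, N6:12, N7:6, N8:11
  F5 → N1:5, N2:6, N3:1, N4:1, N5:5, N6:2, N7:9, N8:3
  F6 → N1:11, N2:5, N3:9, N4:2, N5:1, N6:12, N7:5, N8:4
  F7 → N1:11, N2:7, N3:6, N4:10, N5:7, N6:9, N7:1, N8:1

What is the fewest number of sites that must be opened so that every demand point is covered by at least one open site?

2

Coverage sets (demand points within 5 of each site):
  F1: {N3, N4, N5}
  F2: {N2, N4}
  F3: {N5, N6}
  F4: {N2, N3, N4}
  F5: {N1, N3, N4, N5, N6, N8}
  F6: {N2, N4, N5, N7, N8}
  F7: {N7, N8}
No single site covers all 8 demand points.
But {F5, F6} covers everything, so the minimum is 2.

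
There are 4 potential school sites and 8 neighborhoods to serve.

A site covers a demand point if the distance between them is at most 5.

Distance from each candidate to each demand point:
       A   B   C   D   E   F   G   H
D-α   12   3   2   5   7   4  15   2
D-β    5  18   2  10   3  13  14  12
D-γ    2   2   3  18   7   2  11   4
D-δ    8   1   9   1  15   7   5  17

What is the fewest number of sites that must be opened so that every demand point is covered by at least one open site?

Coverage sets (demand points within 5 of each site):
  D-α: {B, C, D, F, H}
  D-β: {A, C, E}
  D-γ: {A, B, C, F, H}
  D-δ: {B, D, G}
No 2 sites suffice: every size-2 union leaves at least one demand point uncovered.
But {D-α, D-β, D-δ} covers everything, so the minimum is 3.

3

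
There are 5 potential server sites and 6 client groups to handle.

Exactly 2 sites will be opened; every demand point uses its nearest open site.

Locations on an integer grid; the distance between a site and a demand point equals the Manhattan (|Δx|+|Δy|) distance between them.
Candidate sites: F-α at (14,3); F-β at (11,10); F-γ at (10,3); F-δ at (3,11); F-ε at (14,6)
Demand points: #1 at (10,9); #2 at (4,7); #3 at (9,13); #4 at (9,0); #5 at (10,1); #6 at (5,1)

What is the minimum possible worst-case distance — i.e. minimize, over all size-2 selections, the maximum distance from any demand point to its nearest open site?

8

Open {F-γ, F-δ}.
  Farthest demand point is #3 at distance 8 (to F-δ); all others are ≤ 8.
With {F-β, F-γ} the worst case is 10.
With {F-α, F-β} the worst case is 11.
No size-2 selection achieves below 8.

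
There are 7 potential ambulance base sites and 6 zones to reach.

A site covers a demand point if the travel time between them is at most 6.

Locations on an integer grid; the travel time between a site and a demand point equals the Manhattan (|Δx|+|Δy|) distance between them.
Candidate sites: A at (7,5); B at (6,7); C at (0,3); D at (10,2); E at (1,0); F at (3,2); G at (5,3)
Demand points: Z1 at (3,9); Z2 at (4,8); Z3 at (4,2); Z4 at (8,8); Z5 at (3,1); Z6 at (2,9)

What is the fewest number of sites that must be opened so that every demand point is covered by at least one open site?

Coverage sets (demand points within 6 of each site):
  A: {Z2, Z3, Z4}
  B: {Z1, Z2, Z4, Z6}
  C: {Z3, Z5}
  D: {Z3}
  E: {Z3, Z5}
  F: {Z3, Z5}
  G: {Z2, Z3, Z5}
No single site covers all 6 demand points.
But {B, C} covers everything, so the minimum is 2.

2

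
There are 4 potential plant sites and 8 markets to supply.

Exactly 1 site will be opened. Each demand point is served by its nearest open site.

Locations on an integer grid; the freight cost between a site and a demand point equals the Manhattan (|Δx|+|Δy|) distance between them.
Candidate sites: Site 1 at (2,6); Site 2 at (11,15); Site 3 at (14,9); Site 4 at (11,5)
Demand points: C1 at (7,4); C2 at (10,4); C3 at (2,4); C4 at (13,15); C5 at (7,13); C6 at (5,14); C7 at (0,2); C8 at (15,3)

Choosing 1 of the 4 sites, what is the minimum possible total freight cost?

76

Open {Site 4}.
  C1→Site 4 5, C2→Site 4 2, C3→Site 4 10, C4→Site 4 12, C5→Site 4 12, C6→Site 4 15, C7→Site 4 14, C8→Site 4 6  ⇒ total 76.
Compare {Site 1}: total 84.
Compare {Site 3}: total 98.
No size-1 selection does better; minimum is 76.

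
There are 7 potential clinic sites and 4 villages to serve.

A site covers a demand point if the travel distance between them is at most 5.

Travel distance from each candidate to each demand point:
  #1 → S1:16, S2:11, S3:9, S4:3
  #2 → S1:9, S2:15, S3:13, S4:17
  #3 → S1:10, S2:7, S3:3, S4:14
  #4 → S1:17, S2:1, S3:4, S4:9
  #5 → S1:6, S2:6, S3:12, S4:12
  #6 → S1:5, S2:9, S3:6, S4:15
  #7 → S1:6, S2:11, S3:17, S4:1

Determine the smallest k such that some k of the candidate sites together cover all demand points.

Coverage sets (demand points within 5 of each site):
  #1: {S4}
  #2: {}
  #3: {S3}
  #4: {S2, S3}
  #5: {}
  #6: {S1}
  #7: {S4}
No 2 sites suffice: every size-2 union leaves at least one demand point uncovered.
But {#1, #4, #6} covers everything, so the minimum is 3.

3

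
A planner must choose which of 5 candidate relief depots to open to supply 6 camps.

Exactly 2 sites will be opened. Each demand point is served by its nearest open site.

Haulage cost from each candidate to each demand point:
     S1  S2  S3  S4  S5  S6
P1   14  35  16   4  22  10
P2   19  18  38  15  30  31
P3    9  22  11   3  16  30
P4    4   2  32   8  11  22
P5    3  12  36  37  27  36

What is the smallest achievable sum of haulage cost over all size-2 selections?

Open {P1, P4}.
  S1→P4 4, S2→P4 2, S3→P1 16, S4→P1 4, S5→P4 11, S6→P1 10  ⇒ total 47.
Compare {P3, P4}: total 53.
Compare {P1, P5}: total 67.
No size-2 selection does better; minimum is 47.

47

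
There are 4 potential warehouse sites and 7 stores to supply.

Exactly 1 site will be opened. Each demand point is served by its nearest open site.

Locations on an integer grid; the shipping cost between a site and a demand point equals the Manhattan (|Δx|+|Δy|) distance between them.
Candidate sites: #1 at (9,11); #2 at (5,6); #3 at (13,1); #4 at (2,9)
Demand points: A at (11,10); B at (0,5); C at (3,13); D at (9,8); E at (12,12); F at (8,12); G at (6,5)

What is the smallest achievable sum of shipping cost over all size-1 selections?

Open {#1}.
  A→#1 3, B→#1 15, C→#1 8, D→#1 3, E→#1 4, F→#1 2, G→#1 9  ⇒ total 44.
Compare {#2}: total 55.
Compare {#4}: total 59.
No size-1 selection does better; minimum is 44.

44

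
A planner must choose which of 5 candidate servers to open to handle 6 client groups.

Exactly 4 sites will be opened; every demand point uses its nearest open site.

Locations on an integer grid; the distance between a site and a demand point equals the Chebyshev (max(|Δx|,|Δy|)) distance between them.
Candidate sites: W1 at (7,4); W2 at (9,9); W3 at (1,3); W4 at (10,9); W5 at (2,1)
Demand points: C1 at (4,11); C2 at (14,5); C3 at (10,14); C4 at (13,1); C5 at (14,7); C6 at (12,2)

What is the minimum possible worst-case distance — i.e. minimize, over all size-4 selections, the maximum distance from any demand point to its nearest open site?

Open {W1, W2, W3, W4}.
  Farthest demand point is C4 at distance 6 (to W1); all others are ≤ 6.
With {W1, W2, W3, W5} the worst case is 6.
With {W1, W2, W4, W5} the worst case is 6.
No size-4 selection achieves below 6.

6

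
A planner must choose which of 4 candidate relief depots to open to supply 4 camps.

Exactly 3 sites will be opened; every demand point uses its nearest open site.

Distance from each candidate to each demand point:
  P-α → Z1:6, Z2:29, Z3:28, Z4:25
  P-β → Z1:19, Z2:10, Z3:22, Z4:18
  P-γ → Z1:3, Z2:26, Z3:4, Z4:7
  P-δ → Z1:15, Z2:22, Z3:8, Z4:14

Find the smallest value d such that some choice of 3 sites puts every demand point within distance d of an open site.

Open {P-α, P-β, P-γ}.
  Farthest demand point is Z2 at distance 10 (to P-β); all others are ≤ 10.
With {P-β, P-γ, P-δ} the worst case is 10.
With {P-α, P-β, P-δ} the worst case is 14.
No size-3 selection achieves below 10.

10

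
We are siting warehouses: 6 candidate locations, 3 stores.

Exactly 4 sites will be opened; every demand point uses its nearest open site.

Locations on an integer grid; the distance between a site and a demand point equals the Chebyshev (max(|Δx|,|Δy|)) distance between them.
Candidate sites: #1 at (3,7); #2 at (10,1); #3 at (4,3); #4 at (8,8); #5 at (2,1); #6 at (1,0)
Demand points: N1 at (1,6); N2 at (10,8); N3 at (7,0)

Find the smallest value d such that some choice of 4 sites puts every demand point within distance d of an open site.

Open {#1, #2, #3, #4}.
  Farthest demand point is N3 at distance 3 (to #2); all others are ≤ 3.
With {#1, #2, #4, #5} the worst case is 3.
With {#1, #2, #4, #6} the worst case is 3.
No size-4 selection achieves below 3.

3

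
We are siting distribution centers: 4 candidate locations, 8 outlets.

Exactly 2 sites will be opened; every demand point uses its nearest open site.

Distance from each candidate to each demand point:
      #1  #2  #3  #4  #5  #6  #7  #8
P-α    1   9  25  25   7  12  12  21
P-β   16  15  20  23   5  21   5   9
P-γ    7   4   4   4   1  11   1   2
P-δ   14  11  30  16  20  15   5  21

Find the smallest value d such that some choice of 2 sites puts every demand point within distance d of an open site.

11

Open {P-α, P-γ}.
  Farthest demand point is #6 at distance 11 (to P-γ); all others are ≤ 11.
With {P-β, P-γ} the worst case is 11.
With {P-γ, P-δ} the worst case is 11.
No size-2 selection achieves below 11.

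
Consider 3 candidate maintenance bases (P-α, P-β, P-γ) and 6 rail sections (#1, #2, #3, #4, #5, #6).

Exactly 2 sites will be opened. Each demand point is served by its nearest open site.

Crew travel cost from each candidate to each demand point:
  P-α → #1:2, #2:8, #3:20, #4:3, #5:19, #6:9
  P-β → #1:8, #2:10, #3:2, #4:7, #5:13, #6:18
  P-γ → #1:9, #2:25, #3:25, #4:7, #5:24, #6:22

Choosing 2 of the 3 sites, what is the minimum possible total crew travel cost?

Open {P-α, P-β}.
  #1→P-α 2, #2→P-α 8, #3→P-β 2, #4→P-α 3, #5→P-β 13, #6→P-α 9  ⇒ total 37.
Compare {P-β, P-γ}: total 58.
Compare {P-α, P-γ}: total 61.

37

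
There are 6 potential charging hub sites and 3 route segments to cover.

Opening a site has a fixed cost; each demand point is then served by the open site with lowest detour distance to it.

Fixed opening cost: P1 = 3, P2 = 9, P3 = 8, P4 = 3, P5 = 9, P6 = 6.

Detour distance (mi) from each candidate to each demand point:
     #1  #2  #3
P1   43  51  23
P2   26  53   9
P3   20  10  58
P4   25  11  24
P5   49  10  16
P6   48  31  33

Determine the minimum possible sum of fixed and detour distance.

56

Open {P2, P3}: assign each demand point to its cheapest open site.
  #1→P3 20, #2→P3 10, #3→P2 9
  detour distance 39, fixed 17 → total 56.
Compare {P2, P4}: detour distance 45 + fixed 12 = 57.
Compare {P1, P2, P3}: detour distance 39 + fixed 20 = 59.
Compare {P2, P3, P4}: detour distance 39 + fixed 20 = 59.
All other subsets cost ≥ 57. Minimum total cost: 56.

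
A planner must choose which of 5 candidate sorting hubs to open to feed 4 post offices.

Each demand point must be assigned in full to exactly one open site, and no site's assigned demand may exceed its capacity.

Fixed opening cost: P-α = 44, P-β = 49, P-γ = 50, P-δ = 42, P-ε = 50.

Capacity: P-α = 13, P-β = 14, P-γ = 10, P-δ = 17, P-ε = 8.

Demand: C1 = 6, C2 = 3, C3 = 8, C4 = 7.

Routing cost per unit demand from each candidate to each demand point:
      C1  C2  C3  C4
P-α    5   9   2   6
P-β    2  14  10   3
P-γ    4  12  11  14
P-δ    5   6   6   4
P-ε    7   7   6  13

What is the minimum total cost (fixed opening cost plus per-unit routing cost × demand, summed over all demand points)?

169

Open {P-α, P-β}; cheapest assignment that respects the capacities:
  P-α (cap 13, load 11): C2, C3 — cost 3×9 + 8×2 = 43
  P-β (cap 14, load 13): C1, C4 — cost 6×2 + 7×3 = 33
  Shipping 76, fixed 93 → total 169.
  Any other capacity-feasible assignment to {P-α, P-β} ships for at least 76.
Compare {P-α, P-δ}: its best feasible assignment gives total 178.
Compare {P-β, P-δ}: its best feasible assignment gives total 190.
Every other set of open sites that can feasibly serve all demand totals ≥ 178 even under its best assignment. Minimum: 169.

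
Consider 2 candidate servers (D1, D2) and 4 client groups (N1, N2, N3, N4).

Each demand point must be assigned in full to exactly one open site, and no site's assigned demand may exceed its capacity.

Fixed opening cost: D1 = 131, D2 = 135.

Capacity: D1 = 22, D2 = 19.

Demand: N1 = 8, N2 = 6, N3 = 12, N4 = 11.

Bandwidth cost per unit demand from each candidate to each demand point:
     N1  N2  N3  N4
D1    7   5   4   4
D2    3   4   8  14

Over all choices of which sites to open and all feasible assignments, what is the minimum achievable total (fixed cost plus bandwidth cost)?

Open {D1, D2}; cheapest assignment that respects the capacities:
  D1 (cap 22, load 19): N1, N4 — cost 8×7 + 11×4 = 100
  D2 (cap 19, load 18): N2, N3 — cost 6×4 + 12×8 = 120
  Shipping 220, fixed 266 → total 486.
  Any other capacity-feasible assignment to {D1, D2} ships for at least 220.
Total demand is 37 and no other set of sites has combined capacity ≥ 37, so {D1, D2} is the only feasible choice of open sites. Minimum: 486.

486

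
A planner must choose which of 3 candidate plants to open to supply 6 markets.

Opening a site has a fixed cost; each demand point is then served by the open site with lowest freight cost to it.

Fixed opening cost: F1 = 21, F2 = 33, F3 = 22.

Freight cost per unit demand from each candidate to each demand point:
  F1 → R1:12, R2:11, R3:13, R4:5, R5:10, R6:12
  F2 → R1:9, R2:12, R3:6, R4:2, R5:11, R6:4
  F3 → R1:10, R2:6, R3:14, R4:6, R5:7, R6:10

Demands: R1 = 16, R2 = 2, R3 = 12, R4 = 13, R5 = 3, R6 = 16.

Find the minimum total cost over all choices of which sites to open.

Open {F2, F3}: assign each demand point to its cheapest open site.
  R1→F2 16×9=144, R2→F3 2×6=12, R3→F2 12×6=72, R4→F2 13×2=26, R5→F3 3×7=21, R6→F2 16×4=64
  freight cost 339, fixed 55 → total 394.
Compare {F2}: freight cost 363 + fixed 33 = 396.
Compare {F1, F2}: freight cost 358 + fixed 54 = 412.
Compare {F1, F2, F3}: freight cost 339 + fixed 76 = 415.
All other subsets cost ≥ 396. Minimum total cost: 394.

394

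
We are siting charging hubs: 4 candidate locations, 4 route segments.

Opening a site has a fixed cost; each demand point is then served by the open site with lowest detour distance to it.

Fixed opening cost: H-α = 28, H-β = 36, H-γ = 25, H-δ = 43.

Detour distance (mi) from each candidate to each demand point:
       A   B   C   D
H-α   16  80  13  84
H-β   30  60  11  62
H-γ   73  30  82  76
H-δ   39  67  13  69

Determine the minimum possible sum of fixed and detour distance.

Open {H-α, H-γ}: assign each demand point to its cheapest open site.
  A→H-α 16, B→H-γ 30, C→H-α 13, D→H-γ 76
  detour distance 135, fixed 53 → total 188.
Compare {H-β, H-γ}: detour distance 133 + fixed 61 = 194.
Compare {H-β}: detour distance 163 + fixed 36 = 199.
Compare {H-α, H-β, H-γ}: detour distance 119 + fixed 89 = 208.
All other subsets cost ≥ 194. Minimum total cost: 188.

188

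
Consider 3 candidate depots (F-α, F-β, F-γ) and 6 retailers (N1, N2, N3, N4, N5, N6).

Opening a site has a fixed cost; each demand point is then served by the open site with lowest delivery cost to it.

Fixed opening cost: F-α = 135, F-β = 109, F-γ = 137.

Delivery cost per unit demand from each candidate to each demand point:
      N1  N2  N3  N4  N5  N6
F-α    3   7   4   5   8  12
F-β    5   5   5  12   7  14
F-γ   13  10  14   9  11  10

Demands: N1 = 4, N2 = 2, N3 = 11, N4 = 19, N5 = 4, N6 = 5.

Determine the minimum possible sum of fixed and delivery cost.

392

Open {F-α}: assign each demand point to its cheapest open site.
  N1→F-α 4×3=12, N2→F-α 2×7=14, N3→F-α 11×4=44, N4→F-α 19×5=95, N5→F-α 4×8=32, N6→F-α 5×12=60
  delivery cost 257, fixed 135 → total 392.
Compare {F-α, F-β}: delivery cost 249 + fixed 244 = 493.
Compare {F-α, F-γ}: delivery cost 247 + fixed 272 = 519.
Compare {F-β}: delivery cost 411 + fixed 109 = 520.
All other subsets cost ≥ 493. Minimum total cost: 392.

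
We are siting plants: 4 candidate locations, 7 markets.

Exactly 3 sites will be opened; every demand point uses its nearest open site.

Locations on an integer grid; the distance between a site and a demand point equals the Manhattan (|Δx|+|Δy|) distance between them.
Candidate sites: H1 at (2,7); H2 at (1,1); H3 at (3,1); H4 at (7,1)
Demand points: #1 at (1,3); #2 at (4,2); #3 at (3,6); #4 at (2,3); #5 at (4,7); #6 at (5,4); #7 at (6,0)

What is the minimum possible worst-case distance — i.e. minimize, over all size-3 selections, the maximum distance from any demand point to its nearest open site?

5

Open {H1, H2, H3}.
  Farthest demand point is #6 at distance 5 (to H3); all others are ≤ 5.
With {H1, H2, H4} the worst case is 5.
With {H1, H3, H4} the worst case is 5.
No size-3 selection achieves below 5.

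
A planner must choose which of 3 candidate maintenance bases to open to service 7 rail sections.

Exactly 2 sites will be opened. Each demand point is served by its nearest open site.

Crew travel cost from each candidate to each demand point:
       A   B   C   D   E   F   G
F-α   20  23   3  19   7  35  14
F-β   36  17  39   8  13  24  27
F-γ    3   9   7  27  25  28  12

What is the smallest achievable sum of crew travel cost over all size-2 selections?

76

Open {F-β, F-γ}.
  A→F-γ 3, B→F-γ 9, C→F-γ 7, D→F-β 8, E→F-β 13, F→F-β 24, G→F-γ 12  ⇒ total 76.
Compare {F-α, F-γ}: total 81.
Compare {F-α, F-β}: total 93.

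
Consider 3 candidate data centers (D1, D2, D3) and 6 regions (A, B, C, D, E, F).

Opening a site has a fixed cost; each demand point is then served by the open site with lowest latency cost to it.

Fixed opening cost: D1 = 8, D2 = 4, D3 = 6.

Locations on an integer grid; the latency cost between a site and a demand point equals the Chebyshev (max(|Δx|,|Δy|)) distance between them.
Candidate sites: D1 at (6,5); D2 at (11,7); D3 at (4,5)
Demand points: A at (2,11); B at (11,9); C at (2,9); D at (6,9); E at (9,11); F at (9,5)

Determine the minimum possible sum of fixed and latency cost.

32

Open {D2, D3}: assign each demand point to its cheapest open site.
  A→D3 6, B→D2 2, C→D3 4, D→D3 4, E→D2 4, F→D2 2
  latency cost 22, fixed 10 → total 32.
Compare {D1, D2}: latency cost 22 + fixed 12 = 34.
Compare {D2}: latency cost 31 + fixed 4 = 35.
Compare {D1}: latency cost 28 + fixed 8 = 36.
All other subsets cost ≥ 34. Minimum total cost: 32.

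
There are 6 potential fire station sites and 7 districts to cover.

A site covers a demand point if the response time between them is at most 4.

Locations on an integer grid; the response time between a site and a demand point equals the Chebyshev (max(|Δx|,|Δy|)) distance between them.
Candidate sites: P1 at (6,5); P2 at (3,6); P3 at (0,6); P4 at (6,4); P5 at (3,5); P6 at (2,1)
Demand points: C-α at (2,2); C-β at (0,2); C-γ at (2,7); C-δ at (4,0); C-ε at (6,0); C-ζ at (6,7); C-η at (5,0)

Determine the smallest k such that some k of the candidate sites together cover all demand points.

Coverage sets (demand points within 4 of each site):
  P1: {C-α, C-γ, C-ζ}
  P2: {C-α, C-β, C-γ, C-ζ}
  P3: {C-α, C-β, C-γ}
  P4: {C-α, C-γ, C-δ, C-ε, C-ζ, C-η}
  P5: {C-α, C-β, C-γ, C-ζ}
  P6: {C-α, C-β, C-δ, C-ε, C-η}
No single site covers all 7 demand points.
But {P1, P6} covers everything, so the minimum is 2.

2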